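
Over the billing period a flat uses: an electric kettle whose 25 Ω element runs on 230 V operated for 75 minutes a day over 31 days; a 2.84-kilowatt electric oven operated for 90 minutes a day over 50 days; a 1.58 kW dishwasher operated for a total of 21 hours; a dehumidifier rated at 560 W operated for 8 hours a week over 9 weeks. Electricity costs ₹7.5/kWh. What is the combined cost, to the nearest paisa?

electric kettle: Power = V²/R = 230²/25 = 2116 W = 2.116 kW
electric kettle: Runtime = 75 min × 31 = 2325 min = 38.75 h
electric kettle: 2.116 kW × 38.75 h = 81.995 kWh
electric oven: Runtime = 90 min × 50 = 4500 min = 75 h
electric oven: 2.84 kW × 75 h = 213 kWh
dishwasher: 1.58 kW × 21 h = 33.18 kWh
dehumidifier: Runtime = 8 h/week × 9 weeks = 72 h
dehumidifier: 0.56 kW × 72 h = 40.32 kWh
Total energy = 368.495 kWh
Cost = 368.495 × ₹7.5 = ₹2763.71

₹2763.71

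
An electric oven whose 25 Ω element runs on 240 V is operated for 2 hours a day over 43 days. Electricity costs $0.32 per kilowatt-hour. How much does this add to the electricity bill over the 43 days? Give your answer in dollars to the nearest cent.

Power = V²/R = 240²/25 = 2304 W = 2.304 kW
Runtime = 2 h/day × 43 days = 86 h
Energy = 2.304 kW × 86 h = 198.144 kWh
Cost = 198.144 kWh × $0.32/kWh = $63.41

$63.41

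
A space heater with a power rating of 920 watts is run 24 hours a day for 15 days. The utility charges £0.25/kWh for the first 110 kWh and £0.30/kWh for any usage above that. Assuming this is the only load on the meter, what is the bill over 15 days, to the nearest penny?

£93.86

Runtime = 24 h × 15 = 360 h
Energy = 0.92 kW × 360 h = 331.2 kWh
Tier 1 (0–110 kWh): 110 × £0.25 = £27.5
Above 110 kWh: 221.2 × £0.30 = £66.36
Bill = £93.86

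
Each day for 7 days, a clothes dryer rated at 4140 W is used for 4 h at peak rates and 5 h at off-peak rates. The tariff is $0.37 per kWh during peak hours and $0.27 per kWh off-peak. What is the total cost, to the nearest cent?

$82.01

Peak energy = 4.14 kW × 4 h × 7 = 115.92 kWh
Off-peak energy = 4.14 kW × 5 h × 7 = 144.9 kWh
Cost = 115.92 × $0.37 + 144.9 × $0.27 = $42.8904 + $39.123 = $82.01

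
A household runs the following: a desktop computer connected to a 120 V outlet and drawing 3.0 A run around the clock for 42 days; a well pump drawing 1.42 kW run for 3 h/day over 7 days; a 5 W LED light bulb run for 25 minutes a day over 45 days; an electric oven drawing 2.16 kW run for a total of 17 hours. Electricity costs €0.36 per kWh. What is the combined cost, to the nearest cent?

€154.62

desktop computer: Power = 3.0 A × 120 V = 360 W = 0.36 kW
desktop computer: Runtime = 24 h × 42 = 1008 h
desktop computer: 0.36 kW × 1008 h = 362.88 kWh
well pump: Runtime = 3 h/day × 7 days = 21 h
well pump: 1.42 kW × 21 h = 29.82 kWh
LED light bulb: Runtime = 25 min × 45 = 1125 min = 18.75 h
LED light bulb: 0.005 kW × 18.75 h = 0.09375 kWh
electric oven: 2.16 kW × 17 h = 36.72 kWh
Total energy = 429.51375 kWh
Cost = 429.51375 × €0.36 = €154.62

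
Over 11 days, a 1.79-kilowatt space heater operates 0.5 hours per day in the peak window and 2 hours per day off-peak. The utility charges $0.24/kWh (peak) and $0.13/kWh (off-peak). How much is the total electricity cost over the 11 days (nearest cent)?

$7.48

Peak energy = 1.79 kW × 0.5 h × 11 = 9.845 kWh
Off-peak energy = 1.79 kW × 2 h × 11 = 39.38 kWh
Cost = 9.845 × $0.24 + 39.38 × $0.13 = $2.3628 + $5.1194 = $7.48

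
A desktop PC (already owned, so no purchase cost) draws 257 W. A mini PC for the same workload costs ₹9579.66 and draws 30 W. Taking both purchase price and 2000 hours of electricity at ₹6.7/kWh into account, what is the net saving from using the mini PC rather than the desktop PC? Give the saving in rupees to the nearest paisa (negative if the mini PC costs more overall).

-₹6537.86

desktop PC: ₹0.00 + (257/1000) kW × 2000 h × ₹6.7 = ₹0.00 + ₹3443.8 = ₹3443.8
mini PC: ₹9579.66 + (30/1000) kW × 2000 h × ₹6.7 = ₹9579.66 + ₹402 = ₹9981.66
Saving = ₹3443.8 − ₹9981.66 = −₹6537.86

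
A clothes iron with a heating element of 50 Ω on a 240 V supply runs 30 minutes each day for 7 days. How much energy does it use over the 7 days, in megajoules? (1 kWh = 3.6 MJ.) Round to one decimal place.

Power = V²/R = 240²/50 = 1152 W = 1.152 kW
Runtime = 30 min × 7 = 210 min = 3.5 h
Energy = 1.152 kW × 3.5 h = 4.032 kWh
= 4.032 × 3.6 MJ = 14.5 MJ

14.5 MJ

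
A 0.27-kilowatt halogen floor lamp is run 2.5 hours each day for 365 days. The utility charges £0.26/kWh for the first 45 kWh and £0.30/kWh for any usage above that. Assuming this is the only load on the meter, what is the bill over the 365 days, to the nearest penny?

Runtime = 2.5 h/day × 365 days = 912.5 h
Energy = 0.27 kW × 912.5 h = 246.375 kWh
Tier 1 (0–45 kWh): 45 × £0.26 = £11.7
Above 45 kWh: 201.375 × £0.30 = £60.4125
Bill = £72.11

£72.11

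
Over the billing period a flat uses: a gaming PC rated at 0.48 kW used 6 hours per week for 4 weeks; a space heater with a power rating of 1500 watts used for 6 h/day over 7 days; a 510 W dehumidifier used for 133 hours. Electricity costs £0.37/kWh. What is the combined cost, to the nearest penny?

gaming PC: Runtime = 6 h/week × 4 weeks = 24 h
gaming PC: 0.48 kW × 24 h = 11.52 kWh
space heater: Runtime = 6 h/day × 7 days = 42 h
space heater: 1.5 kW × 42 h = 63 kWh
dehumidifier: 0.51 kW × 133 h = 67.83 kWh
Total energy = 142.35 kWh
Cost = 142.35 × £0.37 = £52.67

£52.67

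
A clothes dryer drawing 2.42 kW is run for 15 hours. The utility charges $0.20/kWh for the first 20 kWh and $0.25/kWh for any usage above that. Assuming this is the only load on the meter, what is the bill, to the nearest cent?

Energy = 2.42 kW × 15 h = 36.3 kWh
Tier 1 (0–20 kWh): 20 × $0.20 = $4
Above 20 kWh: 16.3 × $0.25 = $4.075
Bill = $8.08

$8.08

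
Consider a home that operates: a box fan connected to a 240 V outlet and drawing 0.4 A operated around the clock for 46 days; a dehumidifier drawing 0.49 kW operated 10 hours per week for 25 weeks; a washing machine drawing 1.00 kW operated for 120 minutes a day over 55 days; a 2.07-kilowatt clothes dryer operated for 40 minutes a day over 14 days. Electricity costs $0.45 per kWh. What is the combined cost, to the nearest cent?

box fan: Power = 0.4 A × 240 V = 96 W = 0.096 kW
box fan: Runtime = 24 h × 46 = 1104 h
box fan: 0.096 kW × 1104 h = 105.984 kWh
dehumidifier: Runtime = 10 h/week × 25 weeks = 250 h
dehumidifier: 0.49 kW × 250 h = 122.5 kWh
washing machine: Runtime = 120 min × 55 = 6600 min = 110 h
washing machine: 1 kW × 110 h = 110 kWh
clothes dryer: Runtime = 40 min × 14 = 560 min = 9.333333… h
clothes dryer: 2.07 kW × 9.333333… h = 19.32 kWh
Total energy = 357.804 kWh
Cost = 357.804 × $0.45 = $161.01

$161.01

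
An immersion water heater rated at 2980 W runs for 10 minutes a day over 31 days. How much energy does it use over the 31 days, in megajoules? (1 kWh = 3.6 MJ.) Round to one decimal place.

55.4 MJ

Runtime = 10 min × 31 = 310 min = 5.166666… h
Energy = 2.98 kW × 5.166666… h = 15.396666… kWh
= 15.396666… × 3.6 MJ = 55.4 MJ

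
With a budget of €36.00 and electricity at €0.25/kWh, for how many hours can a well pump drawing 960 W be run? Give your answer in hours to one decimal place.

150.0 h

Energy available = €36.00 ÷ €0.25/kWh = 144 kWh
Hours = 144 kWh ÷ 0.96 kW = 150.0 h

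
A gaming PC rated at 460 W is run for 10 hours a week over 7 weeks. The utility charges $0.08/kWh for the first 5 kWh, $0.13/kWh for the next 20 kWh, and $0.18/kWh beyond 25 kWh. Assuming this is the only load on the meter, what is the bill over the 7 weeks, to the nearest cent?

$4.30

Runtime = 10 h/week × 7 weeks = 70 h
Energy = 0.46 kW × 70 h = 32.2 kWh
Tier 1 (0–5 kWh): 5 × $0.08 = $0.4
Tier 2 (5–25 kWh): 20 × $0.13 = $2.6
Above 25 kWh: 7.2 × $0.18 = $1.296
Bill = $4.30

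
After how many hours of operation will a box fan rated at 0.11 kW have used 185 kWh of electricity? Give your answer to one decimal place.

1681.8 h

Hours = 185 kWh ÷ 0.11 kW = 1681.8 h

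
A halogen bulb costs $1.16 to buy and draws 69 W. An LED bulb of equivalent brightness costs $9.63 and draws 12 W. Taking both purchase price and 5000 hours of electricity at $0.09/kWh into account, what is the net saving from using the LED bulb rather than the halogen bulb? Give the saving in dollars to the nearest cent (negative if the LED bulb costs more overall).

$17.18

halogen bulb: $1.16 + (69/1000) kW × 5000 h × $0.09 = $1.16 + $31.05 = $32.21
LED bulb: $9.63 + (12/1000) kW × 5000 h × $0.09 = $9.63 + $5.4 = $15.03
Saving = $32.21 − $15.03 = $17.18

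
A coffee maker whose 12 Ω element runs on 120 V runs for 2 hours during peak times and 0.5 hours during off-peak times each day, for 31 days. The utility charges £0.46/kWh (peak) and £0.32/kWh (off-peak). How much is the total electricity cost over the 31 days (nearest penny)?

Power = V²/R = 120²/12 = 1200 W = 1.2 kW
Peak energy = 1.2 kW × 2 h × 31 = 74.4 kWh
Off-peak energy = 1.2 kW × 0.5 h × 31 = 18.6 kWh
Cost = 74.4 × £0.46 + 18.6 × £0.32 = £34.224 + £5.952 = £40.18

£40.18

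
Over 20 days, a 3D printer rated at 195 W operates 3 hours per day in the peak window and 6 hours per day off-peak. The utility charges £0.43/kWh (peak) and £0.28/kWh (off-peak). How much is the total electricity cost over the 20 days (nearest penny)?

£11.58

Peak energy = 0.195 kW × 3 h × 20 = 11.7 kWh
Off-peak energy = 0.195 kW × 6 h × 20 = 23.4 kWh
Cost = 11.7 × £0.43 + 23.4 × £0.28 = £5.031 + £6.552 = £11.58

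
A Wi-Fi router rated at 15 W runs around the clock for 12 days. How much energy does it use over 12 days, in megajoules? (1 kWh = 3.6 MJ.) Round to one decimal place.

15.6 MJ

Runtime = 24 h × 12 = 288 h
Energy = 0.015 kW × 288 h = 4.32 kWh
= 4.32 × 3.6 MJ = 15.6 MJ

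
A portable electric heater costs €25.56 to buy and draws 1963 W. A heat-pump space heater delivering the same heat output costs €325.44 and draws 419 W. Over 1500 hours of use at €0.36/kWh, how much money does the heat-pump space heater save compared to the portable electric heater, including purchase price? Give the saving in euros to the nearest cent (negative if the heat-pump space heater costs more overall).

portable electric heater: €25.56 + (1963/1000) kW × 1500 h × €0.36 = €25.56 + €1060.02 = €1085.58
heat-pump space heater: €325.44 + (419/1000) kW × 1500 h × €0.36 = €325.44 + €226.26 = €551.7
Saving = €1085.58 − €551.7 = €533.88

€533.88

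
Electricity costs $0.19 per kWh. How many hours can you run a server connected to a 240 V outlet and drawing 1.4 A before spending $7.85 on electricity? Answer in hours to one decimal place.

Power = 1.4 A × 240 V = 336 W = 0.336 kW
Energy available = $7.85 ÷ $0.19/kWh = 41.3158 kWh
Hours = 41.3158 kWh ÷ 0.336 kW = 123.0 h

123.0 h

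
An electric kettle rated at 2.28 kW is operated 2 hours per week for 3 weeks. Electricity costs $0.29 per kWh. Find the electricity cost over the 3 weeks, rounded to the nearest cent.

$3.97

Runtime = 2 h/week × 3 weeks = 6 h
Energy = 2.28 kW × 6 h = 13.68 kWh
Cost = 13.68 kWh × $0.29/kWh = $3.97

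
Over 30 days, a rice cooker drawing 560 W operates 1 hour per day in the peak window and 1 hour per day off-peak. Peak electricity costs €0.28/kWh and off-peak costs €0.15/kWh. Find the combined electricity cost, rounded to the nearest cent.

€7.22

Peak energy = 0.56 kW × 1 h × 30 = 16.8 kWh
Off-peak energy = 0.56 kW × 1 h × 30 = 16.8 kWh
Cost = 16.8 × €0.28 + 16.8 × €0.15 = €4.704 + €2.52 = €7.22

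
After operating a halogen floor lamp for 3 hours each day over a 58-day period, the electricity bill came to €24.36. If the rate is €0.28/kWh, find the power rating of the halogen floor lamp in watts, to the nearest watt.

500 W

Energy = €24.36 ÷ €0.28/kWh = 87 kWh
Runtime = 3 h/day × 58 days = 174 h
Power = 87 kWh ÷ 174 h = 0.5 kW = 500 W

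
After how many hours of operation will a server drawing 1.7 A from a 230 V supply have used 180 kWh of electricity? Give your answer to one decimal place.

460.4 h

Power = 1.7 A × 230 V = 391 W = 0.391 kW
Hours = 180 kWh ÷ 0.391 kW = 460.4 h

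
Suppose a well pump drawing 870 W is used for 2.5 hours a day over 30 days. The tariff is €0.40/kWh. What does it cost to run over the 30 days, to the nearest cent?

Runtime = 2.5 h/day × 30 days = 75 h
Energy = 0.87 kW × 75 h = 65.25 kWh
Cost = 65.25 kWh × €0.40/kWh = €26.10

€26.10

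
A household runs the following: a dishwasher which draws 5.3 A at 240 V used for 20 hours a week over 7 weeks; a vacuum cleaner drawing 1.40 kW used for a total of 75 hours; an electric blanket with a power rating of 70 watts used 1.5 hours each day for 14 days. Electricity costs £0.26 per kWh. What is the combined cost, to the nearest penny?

dishwasher: Power = 5.3 A × 240 V = 1272 W = 1.272 kW
dishwasher: Runtime = 20 h/week × 7 weeks = 140 h
dishwasher: 1.272 kW × 140 h = 178.08 kWh
vacuum cleaner: 1.4 kW × 75 h = 105 kWh
electric blanket: Runtime = 1.5 h/day × 14 days = 21 h
electric blanket: 0.07 kW × 21 h = 1.47 kWh
Total energy = 284.55 kWh
Cost = 284.55 × £0.26 = £73.98

£73.98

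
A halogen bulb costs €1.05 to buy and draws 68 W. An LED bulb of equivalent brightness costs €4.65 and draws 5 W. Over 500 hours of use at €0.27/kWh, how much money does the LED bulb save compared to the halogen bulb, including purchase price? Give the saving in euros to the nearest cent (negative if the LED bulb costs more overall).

€4.91

halogen bulb: €1.05 + (68/1000) kW × 500 h × €0.27 = €1.05 + €9.18 = €10.23
LED bulb: €4.65 + (5/1000) kW × 500 h × €0.27 = €4.65 + €0.675 = €5.325
Saving = €10.23 − €5.325 = €4.905 → €4.91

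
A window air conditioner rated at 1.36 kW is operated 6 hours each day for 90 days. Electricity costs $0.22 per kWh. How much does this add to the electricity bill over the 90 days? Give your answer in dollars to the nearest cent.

$161.57

Runtime = 6 h/day × 90 days = 540 h
Energy = 1.36 kW × 540 h = 734.4 kWh
Cost = 734.4 kWh × $0.22/kWh = $161.57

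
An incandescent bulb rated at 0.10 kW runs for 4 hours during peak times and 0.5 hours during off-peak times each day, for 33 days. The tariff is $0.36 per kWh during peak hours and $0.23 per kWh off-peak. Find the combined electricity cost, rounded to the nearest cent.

$5.13

Peak energy = 0.1 kW × 4 h × 33 = 13.2 kWh
Off-peak energy = 0.1 kW × 0.5 h × 33 = 1.65 kWh
Cost = 13.2 × $0.36 + 1.65 × $0.23 = $4.752 + $0.3795 = $5.13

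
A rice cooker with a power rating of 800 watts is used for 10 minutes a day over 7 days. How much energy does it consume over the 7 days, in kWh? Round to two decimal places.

Runtime = 10 min × 7 = 70 min = 1.166666… h
Energy = 0.8 kW × 1.166666… h = 0.933333… kWh ≈ 0.93 kWh

0.93 kWh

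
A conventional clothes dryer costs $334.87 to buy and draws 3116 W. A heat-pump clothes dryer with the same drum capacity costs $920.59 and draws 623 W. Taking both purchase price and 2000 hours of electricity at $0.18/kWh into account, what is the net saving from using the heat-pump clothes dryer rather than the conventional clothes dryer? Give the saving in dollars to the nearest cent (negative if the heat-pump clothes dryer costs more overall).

$311.76

conventional clothes dryer: $334.87 + (3116/1000) kW × 2000 h × $0.18 = $334.87 + $1121.76 = $1456.63
heat-pump clothes dryer: $920.59 + (623/1000) kW × 2000 h × $0.18 = $920.59 + $224.28 = $1144.87
Saving = $1456.63 − $1144.87 = $311.76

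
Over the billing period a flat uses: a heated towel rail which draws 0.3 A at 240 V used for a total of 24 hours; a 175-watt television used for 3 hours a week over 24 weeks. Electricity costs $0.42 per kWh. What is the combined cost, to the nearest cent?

$6.02

heated towel rail: Power = 0.3 A × 240 V = 72 W = 0.072 kW
heated towel rail: 0.072 kW × 24 h = 1.728 kWh
television: Runtime = 3 h/week × 24 weeks = 72 h
television: 0.175 kW × 72 h = 12.6 kWh
Total energy = 14.328 kWh
Cost = 14.328 × $0.42 = $6.02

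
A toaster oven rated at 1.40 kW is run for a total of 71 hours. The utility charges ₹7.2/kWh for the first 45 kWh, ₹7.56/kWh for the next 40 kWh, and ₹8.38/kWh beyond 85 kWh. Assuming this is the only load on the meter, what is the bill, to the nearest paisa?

Energy = 1.4 kW × 71 h = 99.4 kWh
Tier 1 (0–45 kWh): 45 × ₹7.2 = ₹324
Tier 2 (45–85 kWh): 40 × ₹7.56 = ₹302.4
Above 85 kWh: 14.4 × ₹8.38 = ₹120.672
Bill = ₹747.07

₹747.07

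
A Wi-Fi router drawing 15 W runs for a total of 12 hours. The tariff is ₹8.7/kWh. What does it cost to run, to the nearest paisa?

₹1.57

Energy = 0.015 kW × 12 h = 0.18 kWh
Cost = 0.18 kWh × ₹8.7/kWh = ₹1.57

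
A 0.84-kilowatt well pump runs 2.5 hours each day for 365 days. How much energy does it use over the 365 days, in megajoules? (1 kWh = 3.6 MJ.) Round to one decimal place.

Runtime = 2.5 h/day × 365 days = 912.5 h
Energy = 0.84 kW × 912.5 h = 766.5 kWh
= 766.5 × 3.6 MJ = 2759.4 MJ

2759.4 MJ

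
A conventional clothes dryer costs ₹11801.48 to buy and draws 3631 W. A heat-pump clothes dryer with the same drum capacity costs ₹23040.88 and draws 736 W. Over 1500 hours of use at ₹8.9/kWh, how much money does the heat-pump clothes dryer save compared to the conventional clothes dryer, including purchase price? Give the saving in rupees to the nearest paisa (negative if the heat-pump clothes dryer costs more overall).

₹27408.85

conventional clothes dryer: ₹11801.48 + (3631/1000) kW × 1500 h × ₹8.9 = ₹11801.48 + ₹48473.85 = ₹60275.33
heat-pump clothes dryer: ₹23040.88 + (736/1000) kW × 1500 h × ₹8.9 = ₹23040.88 + ₹9825.6 = ₹32866.48
Saving = ₹60275.33 − ₹32866.48 = ₹27408.85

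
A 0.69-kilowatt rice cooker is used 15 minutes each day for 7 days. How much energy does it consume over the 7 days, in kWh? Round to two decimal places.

1.21 kWh

Runtime = 15 min × 7 = 105 min = 1.75 h
Energy = 0.69 kW × 1.75 h = 1.2075 kWh ≈ 1.21 kWh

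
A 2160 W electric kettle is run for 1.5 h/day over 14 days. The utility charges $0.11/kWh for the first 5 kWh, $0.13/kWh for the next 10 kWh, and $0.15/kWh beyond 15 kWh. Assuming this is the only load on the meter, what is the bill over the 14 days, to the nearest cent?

$6.40

Runtime = 1.5 h/day × 14 days = 21 h
Energy = 2.16 kW × 21 h = 45.36 kWh
Tier 1 (0–5 kWh): 5 × $0.11 = $0.55
Tier 2 (5–15 kWh): 10 × $0.13 = $1.3
Above 15 kWh: 30.36 × $0.15 = $4.554
Bill = $6.40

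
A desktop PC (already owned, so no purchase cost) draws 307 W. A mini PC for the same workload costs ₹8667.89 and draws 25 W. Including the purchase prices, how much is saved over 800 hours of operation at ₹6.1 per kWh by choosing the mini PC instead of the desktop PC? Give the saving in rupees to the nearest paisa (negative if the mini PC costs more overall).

-₹7291.73

desktop PC: ₹0.00 + (307/1000) kW × 800 h × ₹6.1 = ₹0.00 + ₹1498.16 = ₹1498.16
mini PC: ₹8667.89 + (25/1000) kW × 800 h × ₹6.1 = ₹8667.89 + ₹122 = ₹8789.89
Saving = ₹1498.16 − ₹8789.89 = −₹7291.73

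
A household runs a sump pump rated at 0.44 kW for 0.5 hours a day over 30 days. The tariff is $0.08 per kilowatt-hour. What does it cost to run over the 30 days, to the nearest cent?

$0.53

Runtime = 0.5 h/day × 30 days = 15 h
Energy = 0.44 kW × 15 h = 6.6 kWh
Cost = 6.6 kWh × $0.08/kWh = $0.53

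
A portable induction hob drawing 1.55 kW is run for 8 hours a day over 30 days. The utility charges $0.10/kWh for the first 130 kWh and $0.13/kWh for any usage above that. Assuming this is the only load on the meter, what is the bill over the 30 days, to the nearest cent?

Runtime = 8 h/day × 30 days = 240 h
Energy = 1.55 kW × 240 h = 372 kWh
Tier 1 (0–130 kWh): 130 × $0.10 = $13
Above 130 kWh: 242 × $0.13 = $31.46
Bill = $44.46

$44.46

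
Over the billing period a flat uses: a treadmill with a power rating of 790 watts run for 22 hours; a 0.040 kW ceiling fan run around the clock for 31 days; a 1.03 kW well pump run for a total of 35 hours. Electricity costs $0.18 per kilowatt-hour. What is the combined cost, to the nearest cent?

$14.97

treadmill: 0.79 kW × 22 h = 17.38 kWh
ceiling fan: Runtime = 24 h × 31 = 744 h
ceiling fan: 0.04 kW × 744 h = 29.76 kWh
well pump: 1.03 kW × 35 h = 36.05 kWh
Total energy = 83.19 kWh
Cost = 83.19 × $0.18 = $14.97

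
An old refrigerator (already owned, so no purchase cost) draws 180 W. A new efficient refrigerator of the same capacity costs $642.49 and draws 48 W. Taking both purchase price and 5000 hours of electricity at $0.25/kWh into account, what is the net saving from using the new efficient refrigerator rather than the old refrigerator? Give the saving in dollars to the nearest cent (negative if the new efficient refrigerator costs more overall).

old refrigerator: $0.00 + (180/1000) kW × 5000 h × $0.25 = $0.00 + $225 = $225
new efficient refrigerator: $642.49 + (48/1000) kW × 5000 h × $0.25 = $642.49 + $60 = $702.49
Saving = $225 − $702.49 = −$477.49

-$477.49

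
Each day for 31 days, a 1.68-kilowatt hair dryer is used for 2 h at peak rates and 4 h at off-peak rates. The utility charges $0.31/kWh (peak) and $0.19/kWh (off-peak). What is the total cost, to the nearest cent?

Peak energy = 1.68 kW × 2 h × 31 = 104.16 kWh
Off-peak energy = 1.68 kW × 4 h × 31 = 208.32 kWh
Cost = 104.16 × $0.31 + 208.32 × $0.19 = $32.2896 + $39.5808 = $71.87

$71.87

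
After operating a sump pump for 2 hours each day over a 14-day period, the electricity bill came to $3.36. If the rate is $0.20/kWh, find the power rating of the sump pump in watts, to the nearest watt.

Energy = $3.36 ÷ $0.20/kWh = 16.8 kWh
Runtime = 2 h/day × 14 days = 28 h
Power = 16.8 kWh ÷ 28 h = 0.6 kW = 600 W

600 W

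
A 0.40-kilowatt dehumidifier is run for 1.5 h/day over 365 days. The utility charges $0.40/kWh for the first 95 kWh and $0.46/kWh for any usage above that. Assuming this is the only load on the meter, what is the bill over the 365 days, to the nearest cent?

$95.04

Runtime = 1.5 h/day × 365 days = 547.5 h
Energy = 0.4 kW × 547.5 h = 219 kWh
Tier 1 (0–95 kWh): 95 × $0.40 = $38
Above 95 kWh: 124 × $0.46 = $57.04
Bill = $95.04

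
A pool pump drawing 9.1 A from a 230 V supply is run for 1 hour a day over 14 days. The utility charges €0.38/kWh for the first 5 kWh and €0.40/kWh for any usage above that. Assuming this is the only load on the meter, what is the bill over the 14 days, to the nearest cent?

Power = 9.1 A × 230 V = 2093 W = 2.093 kW
Runtime = 1 h/day × 14 days = 14 h
Energy = 2.093 kW × 14 h = 29.302 kWh
Tier 1 (0–5 kWh): 5 × €0.38 = €1.9
Above 5 kWh: 24.302 × €0.40 = €9.7208
Bill = €11.62

€11.62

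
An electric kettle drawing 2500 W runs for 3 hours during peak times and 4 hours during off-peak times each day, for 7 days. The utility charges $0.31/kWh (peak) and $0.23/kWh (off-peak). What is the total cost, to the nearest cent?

Peak energy = 2.5 kW × 3 h × 7 = 52.5 kWh
Off-peak energy = 2.5 kW × 4 h × 7 = 70 kWh
Cost = 52.5 × $0.31 + 70 × $0.23 = $16.275 + $16.1 = $32.38

$32.38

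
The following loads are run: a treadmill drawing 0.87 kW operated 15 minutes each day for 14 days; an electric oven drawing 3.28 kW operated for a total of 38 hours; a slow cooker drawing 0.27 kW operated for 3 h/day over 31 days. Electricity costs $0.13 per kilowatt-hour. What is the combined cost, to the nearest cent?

$19.86

treadmill: Runtime = 15 min × 14 = 210 min = 3.5 h
treadmill: 0.87 kW × 3.5 h = 3.045 kWh
electric oven: 3.28 kW × 38 h = 124.64 kWh
slow cooker: Runtime = 3 h/day × 31 days = 93 h
slow cooker: 0.27 kW × 93 h = 25.11 kWh
Total energy = 152.795 kWh
Cost = 152.795 × $0.13 = $19.86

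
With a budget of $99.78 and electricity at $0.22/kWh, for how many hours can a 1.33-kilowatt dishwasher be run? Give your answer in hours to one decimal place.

341.0 h

Energy available = $99.78 ÷ $0.22/kWh = 453.5455 kWh
Hours = 453.5455 kWh ÷ 1.33 kW = 341.0 h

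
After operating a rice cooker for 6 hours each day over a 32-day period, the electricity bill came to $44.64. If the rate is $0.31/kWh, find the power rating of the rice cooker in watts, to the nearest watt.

750 W

Energy = $44.64 ÷ $0.31/kWh = 144 kWh
Runtime = 6 h/day × 32 days = 192 h
Power = 144 kWh ÷ 192 h = 0.75 kW = 750 W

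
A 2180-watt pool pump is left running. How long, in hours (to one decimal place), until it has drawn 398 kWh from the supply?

182.6 h

Hours = 398 kWh ÷ 2.18 kW = 182.6 h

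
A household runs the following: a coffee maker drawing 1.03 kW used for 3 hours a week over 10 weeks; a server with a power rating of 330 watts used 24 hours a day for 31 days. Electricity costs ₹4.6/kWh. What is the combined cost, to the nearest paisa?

coffee maker: Runtime = 3 h/week × 10 weeks = 30 h
coffee maker: 1.03 kW × 30 h = 30.9 kWh
server: Runtime = 24 h × 31 = 744 h
server: 0.33 kW × 744 h = 245.52 kWh
Total energy = 276.42 kWh
Cost = 276.42 × ₹4.6 = ₹1271.53

₹1271.53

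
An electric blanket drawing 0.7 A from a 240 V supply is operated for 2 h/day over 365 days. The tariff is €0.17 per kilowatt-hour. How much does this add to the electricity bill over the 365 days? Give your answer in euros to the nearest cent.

€20.85

Power = 0.7 A × 240 V = 168 W = 0.168 kW
Runtime = 2 h/day × 365 days = 730 h
Energy = 0.168 kW × 730 h = 122.64 kWh
Cost = 122.64 kWh × €0.17/kWh = €20.85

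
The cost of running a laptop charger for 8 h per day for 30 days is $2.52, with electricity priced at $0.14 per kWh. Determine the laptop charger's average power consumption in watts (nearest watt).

Energy = $2.52 ÷ $0.14/kWh = 18 kWh
Runtime = 8 h/day × 30 days = 240 h
Power = 18 kWh ÷ 240 h = 0.075 kW = 75 W

75 W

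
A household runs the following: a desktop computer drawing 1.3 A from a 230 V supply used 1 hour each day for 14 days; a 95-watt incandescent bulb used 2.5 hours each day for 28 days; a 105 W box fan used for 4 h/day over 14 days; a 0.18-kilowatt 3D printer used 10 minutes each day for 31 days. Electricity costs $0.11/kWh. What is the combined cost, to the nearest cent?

$1.94

desktop computer: Power = 1.3 A × 230 V = 299 W = 0.299 kW
desktop computer: Runtime = 1 h/day × 14 days = 14 h
desktop computer: 0.299 kW × 14 h = 4.186 kWh
incandescent bulb: Runtime = 2.5 h/day × 28 days = 70 h
incandescent bulb: 0.095 kW × 70 h = 6.65 kWh
box fan: Runtime = 4 h/day × 14 days = 56 h
box fan: 0.105 kW × 56 h = 5.88 kWh
3D printer: Runtime = 10 min × 31 = 310 min = 5.166666… h
3D printer: 0.18 kW × 5.166666… h = 0.93 kWh
Total energy = 17.646 kWh
Cost = 17.646 × $0.11 = $1.94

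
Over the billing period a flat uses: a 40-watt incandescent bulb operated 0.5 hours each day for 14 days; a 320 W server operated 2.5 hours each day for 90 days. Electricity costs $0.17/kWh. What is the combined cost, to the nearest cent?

$12.29

incandescent bulb: Runtime = 0.5 h/day × 14 days = 7 h
incandescent bulb: 0.04 kW × 7 h = 0.28 kWh
server: Runtime = 2.5 h/day × 90 days = 225 h
server: 0.32 kW × 225 h = 72 kWh
Total energy = 72.28 kWh
Cost = 72.28 × $0.17 = $12.29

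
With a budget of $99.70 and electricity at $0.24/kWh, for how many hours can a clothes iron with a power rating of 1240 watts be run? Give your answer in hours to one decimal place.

335.0 h

Energy available = $99.70 ÷ $0.24/kWh = 415.4167 kWh
Hours = 415.4167 kWh ÷ 1.24 kW = 335.0 h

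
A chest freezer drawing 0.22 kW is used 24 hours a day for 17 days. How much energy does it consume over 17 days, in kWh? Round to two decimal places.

Runtime = 24 h × 17 = 408 h
Energy = 0.22 kW × 408 h = 89.76 kWh

89.76 kWh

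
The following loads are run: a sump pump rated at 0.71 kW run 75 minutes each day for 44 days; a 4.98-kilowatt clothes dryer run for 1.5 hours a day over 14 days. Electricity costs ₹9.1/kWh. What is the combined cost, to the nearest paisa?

sump pump: Runtime = 75 min × 44 = 3300 min = 55 h
sump pump: 0.71 kW × 55 h = 39.05 kWh
clothes dryer: Runtime = 1.5 h/day × 14 days = 21 h
clothes dryer: 4.98 kW × 21 h = 104.58 kWh
Total energy = 143.63 kWh
Cost = 143.63 × ₹9.1 = ₹1307.03

₹1307.03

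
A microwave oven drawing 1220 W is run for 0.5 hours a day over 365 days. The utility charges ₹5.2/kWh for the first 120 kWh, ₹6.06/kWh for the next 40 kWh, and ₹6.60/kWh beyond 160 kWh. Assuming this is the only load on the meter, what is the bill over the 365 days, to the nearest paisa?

Runtime = 0.5 h/day × 365 days = 182.5 h
Energy = 1.22 kW × 182.5 h = 222.65 kWh
Tier 1 (0–120 kWh): 120 × ₹5.2 = ₹624
Tier 2 (120–160 kWh): 40 × ₹6.06 = ₹242.4
Above 160 kWh: 62.65 × ₹6.60 = ₹413.49
Bill = ₹1279.89

₹1279.89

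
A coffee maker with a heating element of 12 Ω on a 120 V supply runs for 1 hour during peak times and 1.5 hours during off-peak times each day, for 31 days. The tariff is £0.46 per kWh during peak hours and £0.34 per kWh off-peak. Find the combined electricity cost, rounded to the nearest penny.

Power = V²/R = 120²/12 = 1200 W = 1.2 kW
Peak energy = 1.2 kW × 1 h × 31 = 37.2 kWh
Off-peak energy = 1.2 kW × 1.5 h × 31 = 55.8 kWh
Cost = 37.2 × £0.46 + 55.8 × £0.34 = £17.112 + £18.972 = £36.08

£36.08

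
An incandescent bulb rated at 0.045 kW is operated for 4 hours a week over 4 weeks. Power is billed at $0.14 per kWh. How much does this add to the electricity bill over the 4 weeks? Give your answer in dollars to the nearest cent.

$0.10

Runtime = 4 h/week × 4 weeks = 16 h
Energy = 0.045 kW × 16 h = 0.72 kWh
Cost = 0.72 kWh × $0.14/kWh = $0.10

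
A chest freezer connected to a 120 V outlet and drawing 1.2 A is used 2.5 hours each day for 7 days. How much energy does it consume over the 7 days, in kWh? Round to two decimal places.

Power = 1.2 A × 120 V = 144 W = 0.144 kW
Runtime = 2.5 h/day × 7 days = 17.5 h
Energy = 0.144 kW × 17.5 h = 2.52 kWh

2.52 kWh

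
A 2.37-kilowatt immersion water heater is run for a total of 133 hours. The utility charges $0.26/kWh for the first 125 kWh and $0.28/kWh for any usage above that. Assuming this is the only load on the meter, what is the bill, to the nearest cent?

Energy = 2.37 kW × 133 h = 315.21 kWh
Tier 1 (0–125 kWh): 125 × $0.26 = $32.5
Above 125 kWh: 190.21 × $0.28 = $53.2588
Bill = $85.76

$85.76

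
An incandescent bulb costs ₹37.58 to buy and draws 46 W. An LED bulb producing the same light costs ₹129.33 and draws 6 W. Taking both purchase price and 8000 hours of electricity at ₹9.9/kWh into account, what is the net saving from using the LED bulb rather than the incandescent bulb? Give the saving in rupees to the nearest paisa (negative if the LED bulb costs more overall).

incandescent bulb: ₹37.58 + (46/1000) kW × 8000 h × ₹9.9 = ₹37.58 + ₹3643.2 = ₹3680.78
LED bulb: ₹129.33 + (6/1000) kW × 8000 h × ₹9.9 = ₹129.33 + ₹475.2 = ₹604.53
Saving = ₹3680.78 − ₹604.53 = ₹3076.25

₹3076.25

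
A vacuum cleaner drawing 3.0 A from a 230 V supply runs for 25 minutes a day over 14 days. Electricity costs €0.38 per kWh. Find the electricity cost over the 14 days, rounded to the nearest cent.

Power = 3.0 A × 230 V = 690 W = 0.69 kW
Runtime = 25 min × 14 = 350 min = 5.833333… h
Energy = 0.69 kW × 5.833333… h = 4.025 kWh
Cost = 4.025 kWh × €0.38/kWh = €1.53

€1.53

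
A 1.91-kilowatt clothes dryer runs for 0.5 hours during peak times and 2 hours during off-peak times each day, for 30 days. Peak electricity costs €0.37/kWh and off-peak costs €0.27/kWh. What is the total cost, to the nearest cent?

€41.54

Peak energy = 1.91 kW × 0.5 h × 30 = 28.65 kWh
Off-peak energy = 1.91 kW × 2 h × 30 = 114.6 kWh
Cost = 28.65 × €0.37 + 114.6 × €0.27 = €10.6005 + €30.942 = €41.54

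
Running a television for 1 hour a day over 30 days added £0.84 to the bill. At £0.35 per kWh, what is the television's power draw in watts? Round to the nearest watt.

80 W

Energy = £0.84 ÷ £0.35/kWh = 2.4 kWh
Runtime = 1 h/day × 30 days = 30 h
Power = 2.4 kWh ÷ 30 h = 0.08 kW = 80 W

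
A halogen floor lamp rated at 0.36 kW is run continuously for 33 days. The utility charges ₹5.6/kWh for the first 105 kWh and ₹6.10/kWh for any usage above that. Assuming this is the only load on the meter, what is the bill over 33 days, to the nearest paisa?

₹1686.73

Runtime = 24 h × 33 = 792 h
Energy = 0.36 kW × 792 h = 285.12 kWh
Tier 1 (0–105 kWh): 105 × ₹5.6 = ₹588
Above 105 kWh: 180.12 × ₹6.10 = ₹1098.732
Bill = ₹1686.73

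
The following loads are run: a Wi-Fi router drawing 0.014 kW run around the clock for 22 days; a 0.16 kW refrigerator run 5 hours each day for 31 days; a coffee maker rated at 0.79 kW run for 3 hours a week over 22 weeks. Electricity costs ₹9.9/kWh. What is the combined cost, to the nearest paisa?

Wi-Fi router: Runtime = 24 h × 22 = 528 h
Wi-Fi router: 0.014 kW × 528 h = 7.392 kWh
refrigerator: Runtime = 5 h/day × 31 days = 155 h
refrigerator: 0.16 kW × 155 h = 24.8 kWh
coffee maker: Runtime = 3 h/week × 22 weeks = 66 h
coffee maker: 0.79 kW × 66 h = 52.14 kWh
Total energy = 84.332 kWh
Cost = 84.332 × ₹9.9 = ₹834.89

₹834.89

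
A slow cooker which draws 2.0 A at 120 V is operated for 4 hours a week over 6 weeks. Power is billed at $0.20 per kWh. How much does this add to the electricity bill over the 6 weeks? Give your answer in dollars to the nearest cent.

$1.15

Power = 2.0 A × 120 V = 240 W = 0.24 kW
Runtime = 4 h/week × 6 weeks = 24 h
Energy = 0.24 kW × 24 h = 5.76 kWh
Cost = 5.76 kWh × $0.20/kWh = $1.15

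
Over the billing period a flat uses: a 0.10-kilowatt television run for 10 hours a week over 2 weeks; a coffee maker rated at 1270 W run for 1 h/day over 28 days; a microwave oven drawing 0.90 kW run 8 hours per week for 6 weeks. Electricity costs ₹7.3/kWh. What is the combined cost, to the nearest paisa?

television: Runtime = 10 h/week × 2 weeks = 20 h
television: 0.1 kW × 20 h = 2 kWh
coffee maker: Runtime = 1 h/day × 28 days = 28 h
coffee maker: 1.27 kW × 28 h = 35.56 kWh
microwave oven: Runtime = 8 h/week × 6 weeks = 48 h
microwave oven: 0.9 kW × 48 h = 43.2 kWh
Total energy = 80.76 kWh
Cost = 80.76 × ₹7.3 = ₹589.55

₹589.55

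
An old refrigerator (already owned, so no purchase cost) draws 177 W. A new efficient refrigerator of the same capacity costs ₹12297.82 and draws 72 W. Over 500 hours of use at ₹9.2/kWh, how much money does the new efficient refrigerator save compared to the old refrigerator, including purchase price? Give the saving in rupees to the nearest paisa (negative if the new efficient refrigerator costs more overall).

-₹11814.82

old refrigerator: ₹0.00 + (177/1000) kW × 500 h × ₹9.2 = ₹0.00 + ₹814.2 = ₹814.2
new efficient refrigerator: ₹12297.82 + (72/1000) kW × 500 h × ₹9.2 = ₹12297.82 + ₹331.2 = ₹12629.02
Saving = ₹814.2 − ₹12629.02 = −₹11814.82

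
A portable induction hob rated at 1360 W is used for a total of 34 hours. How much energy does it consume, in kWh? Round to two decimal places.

Energy = 1.36 kW × 34 h = 46.24 kWh

46.24 kWh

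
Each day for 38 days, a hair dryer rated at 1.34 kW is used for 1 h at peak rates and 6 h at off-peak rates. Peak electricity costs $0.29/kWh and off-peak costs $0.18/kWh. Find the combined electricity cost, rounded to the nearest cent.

Peak energy = 1.34 kW × 1 h × 38 = 50.92 kWh
Off-peak energy = 1.34 kW × 6 h × 38 = 305.52 kWh
Cost = 50.92 × $0.29 + 305.52 × $0.18 = $14.7668 + $54.9936 = $69.76

$69.76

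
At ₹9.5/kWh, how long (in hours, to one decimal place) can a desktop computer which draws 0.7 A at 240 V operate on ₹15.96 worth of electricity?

10.0 h

Power = 0.7 A × 240 V = 168 W = 0.168 kW
Energy available = ₹15.96 ÷ ₹9.5/kWh = 1.68 kWh
Hours = 1.68 kWh ÷ 0.168 kW = 10.0 h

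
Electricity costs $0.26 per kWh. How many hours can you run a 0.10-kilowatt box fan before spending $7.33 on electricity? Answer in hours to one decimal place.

Energy available = $7.33 ÷ $0.26/kWh = 28.1923 kWh
Hours = 28.1923 kWh ÷ 0.1 kW = 281.9 h

281.9 h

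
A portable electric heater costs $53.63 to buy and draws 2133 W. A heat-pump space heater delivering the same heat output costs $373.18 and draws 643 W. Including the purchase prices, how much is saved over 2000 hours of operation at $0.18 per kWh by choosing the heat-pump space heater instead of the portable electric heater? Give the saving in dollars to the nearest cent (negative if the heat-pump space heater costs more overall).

$216.85

portable electric heater: $53.63 + (2133/1000) kW × 2000 h × $0.18 = $53.63 + $767.88 = $821.51
heat-pump space heater: $373.18 + (643/1000) kW × 2000 h × $0.18 = $373.18 + $231.48 = $604.66
Saving = $821.51 − $604.66 = $216.85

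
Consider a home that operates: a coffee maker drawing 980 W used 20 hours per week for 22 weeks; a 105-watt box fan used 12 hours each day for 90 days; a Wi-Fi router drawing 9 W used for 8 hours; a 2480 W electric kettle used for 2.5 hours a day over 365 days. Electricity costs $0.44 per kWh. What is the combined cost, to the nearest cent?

coffee maker: Runtime = 20 h/week × 22 weeks = 440 h
coffee maker: 0.98 kW × 440 h = 431.2 kWh
box fan: Runtime = 12 h/day × 90 days = 1080 h
box fan: 0.105 kW × 1080 h = 113.4 kWh
Wi-Fi router: 0.009 kW × 8 h = 0.072 kWh
electric kettle: Runtime = 2.5 h/day × 365 days = 912.5 h
electric kettle: 2.48 kW × 912.5 h = 2263 kWh
Total energy = 2807.672 kWh
Cost = 2807.672 × $0.44 = $1235.38

$1235.38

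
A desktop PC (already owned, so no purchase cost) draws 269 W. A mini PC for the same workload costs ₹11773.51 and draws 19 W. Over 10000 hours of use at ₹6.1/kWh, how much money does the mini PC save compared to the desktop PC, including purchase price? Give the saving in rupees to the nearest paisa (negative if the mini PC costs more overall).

₹3476.49

desktop PC: ₹0.00 + (269/1000) kW × 10000 h × ₹6.1 = ₹0.00 + ₹16409 = ₹16409
mini PC: ₹11773.51 + (19/1000) kW × 10000 h × ₹6.1 = ₹11773.51 + ₹1159 = ₹12932.51
Saving = ₹16409 − ₹12932.51 = ₹3476.49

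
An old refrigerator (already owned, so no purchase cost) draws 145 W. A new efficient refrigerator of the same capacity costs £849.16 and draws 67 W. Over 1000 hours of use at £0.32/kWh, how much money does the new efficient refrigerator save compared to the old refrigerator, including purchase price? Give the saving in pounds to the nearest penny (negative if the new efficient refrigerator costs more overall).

old refrigerator: £0.00 + (145/1000) kW × 1000 h × £0.32 = £0.00 + £46.4 = £46.4
new efficient refrigerator: £849.16 + (67/1000) kW × 1000 h × £0.32 = £849.16 + £21.44 = £870.6
Saving = £46.4 − £870.6 = −£824.2

-£824.20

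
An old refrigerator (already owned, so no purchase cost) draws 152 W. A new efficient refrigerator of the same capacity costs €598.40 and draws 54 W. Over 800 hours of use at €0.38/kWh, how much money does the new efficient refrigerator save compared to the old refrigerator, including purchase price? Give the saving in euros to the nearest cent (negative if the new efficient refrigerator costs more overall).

-€568.61

old refrigerator: €0.00 + (152/1000) kW × 800 h × €0.38 = €0.00 + €46.208 = €46.208
new efficient refrigerator: €598.40 + (54/1000) kW × 800 h × €0.38 = €598.40 + €16.416 = €614.816
Saving = €46.208 − €614.816 = −€568.608 → -€568.61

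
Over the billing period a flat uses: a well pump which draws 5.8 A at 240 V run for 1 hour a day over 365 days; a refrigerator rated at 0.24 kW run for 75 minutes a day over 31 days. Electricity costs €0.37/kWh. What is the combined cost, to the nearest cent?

well pump: Power = 5.8 A × 240 V = 1392 W = 1.392 kW
well pump: Runtime = 1 h/day × 365 days = 365 h
well pump: 1.392 kW × 365 h = 508.08 kWh
refrigerator: Runtime = 75 min × 31 = 2325 min = 38.75 h
refrigerator: 0.24 kW × 38.75 h = 9.3 kWh
Total energy = 517.38 kWh
Cost = 517.38 × €0.37 = €191.43

€191.43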